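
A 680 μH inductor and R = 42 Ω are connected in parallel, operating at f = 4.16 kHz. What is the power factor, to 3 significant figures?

ω = 2πf = 26140 rad/s
X_L = ωL = 17.8 Ω
Parallel: admittances add. Y = 1/R + 1/(jωL)
Y = (0.0238 − j0.0563) S
|Y| = 0.0611 S → |Z| = 1/|Y| = 16.4 Ω, ∠Z = −∠Y = 67.1°
cos φ = cos(67.1°) = 0.390

0.390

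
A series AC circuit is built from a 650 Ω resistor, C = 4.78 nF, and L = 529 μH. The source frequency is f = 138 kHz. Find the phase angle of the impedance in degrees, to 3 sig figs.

18.5°

ω = 2πf = 867100 rad/s
X_L = ωL = 459 Ω
X_C = 1/(ωC) = 241 Ω
Net reactance X = X_L − X_C = 217 Ω
Z = 650 + j217 Ω
|Z| = √(650² + 217²) = 685 Ω
∠Z = arctan(217/650) = 18.5°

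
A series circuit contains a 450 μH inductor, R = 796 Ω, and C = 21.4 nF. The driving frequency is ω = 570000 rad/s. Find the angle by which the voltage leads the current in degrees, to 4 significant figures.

12.37°

X_L = ωL = 256.5 Ω
X_C = 1/(ωC) = 81.98 Ω
Net reactance X = X_L − X_C = 174.5 Ω
Z = 796.0 + j174.5 Ω
|Z| = √(796.0² + 174.5²) = 814.9 Ω
∠Z = arctan(174.5/796.0) = 12.37°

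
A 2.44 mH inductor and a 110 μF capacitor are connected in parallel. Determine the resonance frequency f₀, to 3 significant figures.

ω₀ = 1/√(LC) = 1/√(0.00244 × 0.00011) = 1930 rad/s
f₀ = ω₀/(2π) = 307 Hz

307 Hz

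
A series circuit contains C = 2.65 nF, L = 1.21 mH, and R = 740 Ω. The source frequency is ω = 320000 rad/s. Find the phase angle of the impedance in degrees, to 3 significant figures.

X_L = ωL = 387 Ω
X_C = 1/(ωC) = 1180 Ω
Net reactance X = X_L − X_C = -792 Ω
Z = 740 − j792 Ω
|Z| = √(740² + 792²) = 1080 Ω
∠Z = arctan(-792/740) = -46.9°

-46.9°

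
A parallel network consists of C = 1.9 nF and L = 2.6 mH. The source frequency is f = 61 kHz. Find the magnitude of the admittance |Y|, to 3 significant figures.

275 μS

ω = 2πf = 383300 rad/s
X_L = ωL = 997 Ω
X_C = 1/(ωC) = 1370 Ω
Parallel: admittances add. Y = 1/(jωL) + jωC
Y = (0 − j0.000275) S
|Y| = 0.000275 S → |Z| = 1/|Y| = 3630 Ω, ∠Z = −∠Y = 90.0°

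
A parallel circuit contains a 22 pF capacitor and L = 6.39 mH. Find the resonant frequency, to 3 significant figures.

ω₀ = 1/√(LC) = 1/√(0.00639 × 2.2e-11) = 2.667e+06 rad/s
f₀ = ω₀/(2π) = 424 kHz

424 kHz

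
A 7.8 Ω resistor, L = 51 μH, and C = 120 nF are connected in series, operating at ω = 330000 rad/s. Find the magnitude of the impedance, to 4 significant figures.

X_L = ωL = 16.83 Ω
X_C = 1/(ωC) = 25.25 Ω
Net reactance X = X_L − X_C = -8.423 Ω
Z = 7.800 − j8.423 Ω
|Z| = √(7.800² + 8.423²) = 11.48 Ω

11.48 Ω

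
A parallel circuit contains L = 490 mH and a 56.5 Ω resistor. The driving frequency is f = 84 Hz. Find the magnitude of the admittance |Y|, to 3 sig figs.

18.1 mS

ω = 2πf = 527.8 rad/s
X_L = ωL = 259 Ω
Parallel: admittances add. Y = 1/R + 1/(jωL)
Y = (0.0177 − j0.00387) S
|Y| = 0.0181 S → |Z| = 1/|Y| = 55.2 Ω, ∠Z = −∠Y = 12.3°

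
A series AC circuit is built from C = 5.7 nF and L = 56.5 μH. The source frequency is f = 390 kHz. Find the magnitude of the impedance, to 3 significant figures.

66.9 Ω

ω = 2πf = 2.45e+06 rad/s
X_L = ωL = 138 Ω
X_C = 1/(ωC) = 71.6 Ω
Net reactance X = X_L − X_C = 66.9 Ω
Z = j66.9 Ω
|Z| = √(0² + 66.9²) = 66.9 Ω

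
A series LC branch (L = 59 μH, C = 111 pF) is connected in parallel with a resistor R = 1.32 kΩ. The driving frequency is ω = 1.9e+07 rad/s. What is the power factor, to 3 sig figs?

0.440

X_L = ωL = 1120 Ω
X_C = 1/(ωC) = 474 Ω
Branch 1: Z₁ = R = 1320 Ω
Branch 2 (series LC): Z₂ = j(X_L − X_C) = j647 Ω
Parallel: Z = Z₁Z₂/(Z₁+Z₂), |Z| = 581 Ω, ∠Z = 63.9°
cos φ = cos(63.9°) = 0.440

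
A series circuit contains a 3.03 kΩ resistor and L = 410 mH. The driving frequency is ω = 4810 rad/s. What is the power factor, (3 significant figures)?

X_L = ωL = 1970 Ω
Z = 3030 + j1970 Ω
|Z| = √(3030² + 1970²) = 3620 Ω
∠Z = arctan(1970/3030) = 33.1°
cos φ = cos(33.1°) = 0.838

0.838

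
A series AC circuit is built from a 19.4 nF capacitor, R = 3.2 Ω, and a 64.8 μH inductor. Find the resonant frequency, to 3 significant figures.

ω₀ = 1/√(LC) = 1/√(6.48e-05 × 1.94e-08) = 891900 rad/s
f₀ = ω₀/(2π) = 142 kHz

142 kHz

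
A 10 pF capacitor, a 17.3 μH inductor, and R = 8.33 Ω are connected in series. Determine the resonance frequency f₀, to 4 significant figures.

ω₀ = 1/√(LC) = 1/√(1.73e-05 × 1e-11) = 7.603e+07 rad/s
f₀ = ω₀/(2π) = 12.10 MHz

12.10 MHz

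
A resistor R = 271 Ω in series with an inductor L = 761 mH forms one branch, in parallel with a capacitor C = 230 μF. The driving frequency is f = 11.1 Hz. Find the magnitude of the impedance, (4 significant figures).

ω = 2πf = 69.74 rad/s
X_L = ωL = 53.07 Ω
X_C = 1/(ωC) = 62.34 Ω
Branch 1 (R+jX_L): Z₁ = 271.0 + j53.07 Ω, |Z₁| = 276.1 Ω
Branch 2 (−jX_C): Z₂ = −j62.34 Ω
Parallel: Z = Z₁Z₂/(Z₁+Z₂), |Z| = 63.49 Ω, ∠Z = -76.96°

63.49 Ω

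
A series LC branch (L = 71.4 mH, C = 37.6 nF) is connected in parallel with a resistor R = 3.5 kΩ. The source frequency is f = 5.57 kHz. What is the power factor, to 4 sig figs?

ω = 2πf = 35000 rad/s
X_L = ωL = 2499 Ω
X_C = 1/(ωC) = 759.9 Ω
Branch 1: Z₁ = R = 3500 Ω
Branch 2 (series LC): Z₂ = j(X_L − X_C) = j1739 Ω
Parallel: Z = Z₁Z₂/(Z₁+Z₂), |Z| = 1557 Ω, ∠Z = 63.58°
cos φ = cos(63.58°) = 0.4449

0.4449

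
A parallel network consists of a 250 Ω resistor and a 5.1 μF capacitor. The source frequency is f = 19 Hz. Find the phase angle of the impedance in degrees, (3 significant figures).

ω = 2πf = 119.4 rad/s
X_C = 1/(ωC) = 1640 Ω
Parallel: admittances add. Y = 1/R + jωC
Y = (0.00400 + j0.000609) S
|Y| = 0.00405 S → |Z| = 1/|Y| = 247 Ω, ∠Z = −∠Y = -8.65°

-8.65°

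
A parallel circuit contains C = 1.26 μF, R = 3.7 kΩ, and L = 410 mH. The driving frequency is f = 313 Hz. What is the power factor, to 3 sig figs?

0.213

ω = 2πf = 1967 rad/s
X_L = ωL = 806 Ω
X_C = 1/(ωC) = 404 Ω
Parallel: admittances add. Y = 1/R + 1/(jωL) + jωC
Y = (0.000270 + j0.00124) S
|Y| = 0.00127 S → |Z| = 1/|Y| = 789 Ω, ∠Z = −∠Y = -77.7°
cos φ = cos(-77.7°) = 0.213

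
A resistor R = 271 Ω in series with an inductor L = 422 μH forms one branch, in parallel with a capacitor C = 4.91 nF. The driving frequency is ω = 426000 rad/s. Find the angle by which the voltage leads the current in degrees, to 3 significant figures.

-8.69°

X_L = ωL = 180 Ω
X_C = 1/(ωC) = 478 Ω
Branch 1 (R+jX_L): Z₁ = 271 + j180 Ω, |Z₁| = 325 Ω
Branch 2 (−jX_C): Z₂ = −j478 Ω
Parallel: Z = Z₁Z₂/(Z₁+Z₂), |Z| = 386 Ω, ∠Z = -8.69°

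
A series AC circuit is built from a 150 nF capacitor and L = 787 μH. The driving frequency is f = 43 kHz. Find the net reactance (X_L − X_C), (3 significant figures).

188 Ω

ω = 2πf = 270200 rad/s
X_L = ωL = 213 Ω
X_C = 1/(ωC) = 24.7 Ω
X = 213 − 24.7 = 188 Ω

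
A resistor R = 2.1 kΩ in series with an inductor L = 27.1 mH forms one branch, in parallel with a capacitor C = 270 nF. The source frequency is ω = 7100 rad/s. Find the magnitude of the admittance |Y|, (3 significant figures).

X_L = ωL = 192 Ω
X_C = 1/(ωC) = 522 Ω
Branch 1 (R+jX_L): Z₁ = 2100 + j192 Ω, |Z₁| = 2110 Ω
Branch 2 (−jX_C): Z₂ = −j522 Ω
Parallel: Z = Z₁Z₂/(Z₁+Z₂), |Z| = 518 Ω, ∠Z = -75.9°
|Y| = 1/|Z| = 1.93 mS

1.93 mS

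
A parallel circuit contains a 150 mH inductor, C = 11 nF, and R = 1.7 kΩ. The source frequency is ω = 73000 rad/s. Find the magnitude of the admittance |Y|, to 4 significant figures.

X_L = ωL = 10950 Ω
X_C = 1/(ωC) = 1245 Ω
Parallel: admittances add. Y = 1/R + 1/(jωL) + jωC
Y = (0.0005882 + j0.0007117) S
|Y| = 0.0009233 S → |Z| = 1/|Y| = 1083 Ω, ∠Z = −∠Y = -50.42°

923.3 μS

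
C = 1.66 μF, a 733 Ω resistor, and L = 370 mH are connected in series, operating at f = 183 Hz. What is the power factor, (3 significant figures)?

ω = 2πf = 1150 rad/s
X_L = ωL = 425 Ω
X_C = 1/(ωC) = 524 Ω
Net reactance X = X_L − X_C = -98.5 Ω
Z = 733 − j98.5 Ω
|Z| = √(733² + 98.5²) = 740 Ω
∠Z = arctan(-98.5/733) = -7.65°
cos φ = cos(-7.65°) = 0.991

0.991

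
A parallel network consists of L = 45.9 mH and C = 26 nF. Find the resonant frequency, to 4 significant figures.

ω₀ = 1/√(LC) = 1/√(0.0459 × 2.6e-08) = 28950 rad/s
f₀ = ω₀/(2π) = 4.607 kHz

4.607 kHz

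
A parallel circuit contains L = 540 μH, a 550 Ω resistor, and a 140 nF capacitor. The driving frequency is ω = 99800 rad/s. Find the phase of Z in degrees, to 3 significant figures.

68.4°

X_L = ωL = 53.9 Ω
X_C = 1/(ωC) = 71.6 Ω
Parallel: admittances add. Y = 1/R + 1/(jωL) + jωC
Y = (0.00182 − j0.00458) S
|Y| = 0.00493 S → |Z| = 1/|Y| = 203 Ω, ∠Z = −∠Y = 68.4°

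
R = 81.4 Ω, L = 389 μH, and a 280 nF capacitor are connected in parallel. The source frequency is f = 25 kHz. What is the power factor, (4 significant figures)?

ω = 2πf = 157100 rad/s
X_L = ωL = 61.10 Ω
X_C = 1/(ωC) = 22.74 Ω
Parallel: admittances add. Y = 1/R + 1/(jωL) + jωC
Y = (0.01229 + j0.02762) S
|Y| = 0.03023 S → |Z| = 1/|Y| = 33.08 Ω, ∠Z = −∠Y = -66.02°
cos φ = cos(-66.02°) = 0.4064

0.4064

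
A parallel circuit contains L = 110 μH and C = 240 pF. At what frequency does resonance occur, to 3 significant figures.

980 kHz

ω₀ = 1/√(LC) = 1/√(0.00011 × 2.4e-10) = 6.155e+06 rad/s
f₀ = ω₀/(2π) = 980 kHz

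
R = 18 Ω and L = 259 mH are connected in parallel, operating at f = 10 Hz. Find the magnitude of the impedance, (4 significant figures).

ω = 2πf = 62.83 rad/s
X_L = ωL = 16.27 Ω
Parallel: admittances add. Y = 1/R + 1/(jωL)
Y = (0.05556 − j0.06145) S
|Y| = 0.08284 S → |Z| = 1/|Y| = 12.07 Ω, ∠Z = −∠Y = 47.88°

12.07 Ω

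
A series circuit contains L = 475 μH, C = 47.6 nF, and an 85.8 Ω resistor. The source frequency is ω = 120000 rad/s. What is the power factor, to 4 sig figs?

X_L = ωL = 57.00 Ω
X_C = 1/(ωC) = 175.1 Ω
Net reactance X = X_L − X_C = -118.1 Ω
Z = 85.80 − j118.1 Ω
|Z| = √(85.80² + 118.1²) = 146.0 Ω
∠Z = arctan(-118.1/85.80) = -53.99°
cos φ = cos(-53.99°) = 0.5879

0.5879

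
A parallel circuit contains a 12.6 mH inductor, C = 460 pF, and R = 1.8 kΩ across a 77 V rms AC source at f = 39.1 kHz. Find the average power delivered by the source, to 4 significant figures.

3.294 W

ω = 2πf = 245700 rad/s
X_L = ωL = 3095 Ω
X_C = 1/(ωC) = 8849 Ω
Parallel: admittances add. Y = 1/R + 1/(jωL) + jωC
Y = (0.0005556 − j0.0002100) S
|Y| = 0.0005939 S → |Z| = 1/|Y| = 1684 Ω, ∠Z = −∠Y = 20.71°
I = V/|Z| = 45.73 mA
P = VI cos φ = 77 × 0.04573 × cos(20.71°) = 3.294 W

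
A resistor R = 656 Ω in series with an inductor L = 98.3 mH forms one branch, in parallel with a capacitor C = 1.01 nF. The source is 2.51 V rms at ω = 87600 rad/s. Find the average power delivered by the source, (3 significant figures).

X_L = ωL = 8610 Ω
X_C = 1/(ωC) = 11300 Ω
Branch 1 (R+jX_L): Z₁ = 656 + j8610 Ω, |Z₁| = 8640 Ω
Branch 2 (−jX_C): Z₂ = −j11300 Ω
Parallel: Z = Z₁Z₂/(Z₁+Z₂), |Z| = 35200 Ω, ∠Z = 71.9°
I = V/|Z| = 71.2 μA
P = VI cos φ = 2.51 × 7.12e-05 × cos(71.9°) = 55.4 μW

55.4 μW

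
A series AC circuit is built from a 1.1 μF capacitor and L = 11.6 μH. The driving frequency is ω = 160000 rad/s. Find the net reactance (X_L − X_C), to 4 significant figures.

X_L = ωL = 1.856 Ω
X_C = 1/(ωC) = 5.682 Ω
X = 1.856 − 5.682 = -3.826 Ω

-3.826 Ω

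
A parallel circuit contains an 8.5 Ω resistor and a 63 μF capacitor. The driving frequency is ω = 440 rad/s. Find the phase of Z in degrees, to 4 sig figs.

-13.26°

X_C = 1/(ωC) = 36.08 Ω
Parallel: admittances add. Y = 1/R + jωC
Y = (0.1176 + j0.02772) S
|Y| = 0.1209 S → |Z| = 1/|Y| = 8.273 Ω, ∠Z = −∠Y = -13.26°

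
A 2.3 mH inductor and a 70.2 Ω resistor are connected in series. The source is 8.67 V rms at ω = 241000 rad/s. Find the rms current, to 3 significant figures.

15.5 mA

X_L = ωL = 554 Ω
Z = 70.2 + j554 Ω
|Z| = √(70.2² + 554²) = 559 Ω
I = V/|Z| = 8.67/559 = 15.5 mA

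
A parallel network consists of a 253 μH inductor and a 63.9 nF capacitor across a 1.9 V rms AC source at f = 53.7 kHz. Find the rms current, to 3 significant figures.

18.7 mA

ω = 2πf = 337400 rad/s
X_L = ωL = 85.4 Ω
X_C = 1/(ωC) = 46.4 Ω
Parallel: admittances add. Y = 1/(jωL) + jωC
Y = (0 + j0.00985) S
|Y| = 0.00985 S → |Z| = 1/|Y| = 102 Ω, ∠Z = −∠Y = -90.0°
I = V/|Z| = 1.9/102 = 18.7 mA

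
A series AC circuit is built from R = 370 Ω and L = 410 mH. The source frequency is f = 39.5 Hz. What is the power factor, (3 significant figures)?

ω = 2πf = 248.2 rad/s
X_L = ωL = 102 Ω
Z = 370 + j102 Ω
|Z| = √(370² + 102²) = 384 Ω
∠Z = arctan(102/370) = 15.4°
cos φ = cos(15.4°) = 0.964

0.964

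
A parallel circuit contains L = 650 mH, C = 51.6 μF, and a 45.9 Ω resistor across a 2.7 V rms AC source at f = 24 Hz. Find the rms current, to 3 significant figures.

ω = 2πf = 150.8 rad/s
X_L = ωL = 98.0 Ω
X_C = 1/(ωC) = 129 Ω
Parallel: admittances add. Y = 1/R + 1/(jωL) + jωC
Y = (0.0218 − j0.00242) S
|Y| = 0.0219 S → |Z| = 1/|Y| = 45.6 Ω, ∠Z = −∠Y = 6.34°
I = V/|Z| = 2.7/45.6 = 59.2 mA

59.2 mA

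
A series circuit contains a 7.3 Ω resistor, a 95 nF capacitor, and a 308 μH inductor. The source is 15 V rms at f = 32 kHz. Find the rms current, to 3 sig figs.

ω = 2πf = 201100 rad/s
X_L = ωL = 61.9 Ω
X_C = 1/(ωC) = 52.4 Ω
Net reactance X = X_L − X_C = 9.57 Ω
Z = 7.30 + j9.57 Ω
|Z| = √(7.30² + 9.57²) = 12.0 Ω
I = V/|Z| = 15/12.0 = 1.25 A

1.25 A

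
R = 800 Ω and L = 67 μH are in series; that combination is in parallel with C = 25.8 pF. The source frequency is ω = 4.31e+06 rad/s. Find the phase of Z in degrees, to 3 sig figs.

X_L = ωL = 289 Ω
X_C = 1/(ωC) = 8990 Ω
Branch 1 (R+jX_L): Z₁ = 800 + j289 Ω, |Z₁| = 851 Ω
Branch 2 (−jX_C): Z₂ = −j8990 Ω
Parallel: Z = Z₁Z₂/(Z₁+Z₂), |Z| = 875 Ω, ∠Z = 14.6°

14.6°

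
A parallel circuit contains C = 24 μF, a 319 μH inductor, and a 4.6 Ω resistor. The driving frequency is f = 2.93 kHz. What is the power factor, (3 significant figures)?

ω = 2πf = 18410 rad/s
X_L = ωL = 5.87 Ω
X_C = 1/(ωC) = 2.26 Ω
Parallel: admittances add. Y = 1/R + 1/(jωL) + jωC
Y = (0.217 + j0.272) S
|Y| = 0.348 S → |Z| = 1/|Y| = 2.87 Ω, ∠Z = −∠Y = -51.3°
cos φ = cos(-51.3°) = 0.625

0.625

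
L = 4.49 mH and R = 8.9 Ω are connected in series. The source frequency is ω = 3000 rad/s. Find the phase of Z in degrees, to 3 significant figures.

X_L = ωL = 13.5 Ω
Z = 8.90 + j13.5 Ω
|Z| = √(8.90² + 13.5²) = 16.1 Ω
∠Z = arctan(13.5/8.90) = 56.5°

56.5°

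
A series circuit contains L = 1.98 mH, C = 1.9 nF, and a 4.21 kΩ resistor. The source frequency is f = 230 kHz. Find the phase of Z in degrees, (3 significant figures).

ω = 2πf = 1.445e+06 rad/s
X_L = ωL = 2860 Ω
X_C = 1/(ωC) = 364 Ω
Net reactance X = X_L − X_C = 2500 Ω
Z = 4210 + j2500 Ω
|Z| = √(4210² + 2500²) = 4890 Ω
∠Z = arctan(2500/4210) = 30.7°

30.7°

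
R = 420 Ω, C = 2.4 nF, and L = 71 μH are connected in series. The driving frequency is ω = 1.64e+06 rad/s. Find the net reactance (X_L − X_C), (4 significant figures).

-137.6 Ω

X_L = ωL = 116.4 Ω
X_C = 1/(ωC) = 254.1 Ω
X = 116.4 − 254.1 = -137.6 Ω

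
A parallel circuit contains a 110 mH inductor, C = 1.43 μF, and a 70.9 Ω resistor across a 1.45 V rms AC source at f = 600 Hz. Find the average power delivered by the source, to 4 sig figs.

ω = 2πf = 3770 rad/s
X_L = ωL = 414.7 Ω
X_C = 1/(ωC) = 185.5 Ω
Parallel: admittances add. Y = 1/R + 1/(jωL) + jωC
Y = (0.01410 + j0.002980) S
|Y| = 0.01442 S → |Z| = 1/|Y| = 69.37 Ω, ∠Z = −∠Y = -11.93°
I = V/|Z| = 20.90 mA
P = VI cos φ = 1.45 × 0.02090 × cos(-11.93°) = 29.65 mW

29.65 mW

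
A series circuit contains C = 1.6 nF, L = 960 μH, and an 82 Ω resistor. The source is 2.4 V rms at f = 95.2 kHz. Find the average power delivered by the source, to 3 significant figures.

2.07 mW

ω = 2πf = 598200 rad/s
X_L = ωL = 574 Ω
X_C = 1/(ωC) = 1040 Ω
Net reactance X = X_L − X_C = -471 Ω
Z = 82.0 − j471 Ω
|Z| = √(82.0² + 471²) = 478 Ω
∠Z = arctan(-471/82.0) = -80.1°
I = V/|Z| = 5.02 mA
P = VI cos φ = 2.4 × 0.00502 × cos(-80.1°) = 2.07 mW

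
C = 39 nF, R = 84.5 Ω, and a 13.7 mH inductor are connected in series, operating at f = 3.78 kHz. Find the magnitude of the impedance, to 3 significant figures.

759 Ω

ω = 2πf = 23750 rad/s
X_L = ωL = 325 Ω
X_C = 1/(ωC) = 1080 Ω
Net reactance X = X_L − X_C = -754 Ω
Z = 84.5 − j754 Ω
|Z| = √(84.5² + 754²) = 759 Ω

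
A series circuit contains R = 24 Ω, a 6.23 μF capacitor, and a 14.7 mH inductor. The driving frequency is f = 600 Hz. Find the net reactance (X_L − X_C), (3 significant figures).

ω = 2πf = 3770 rad/s
X_L = ωL = 55.4 Ω
X_C = 1/(ωC) = 42.6 Ω
X = 55.4 − 42.6 = 12.8 Ω

12.8 Ω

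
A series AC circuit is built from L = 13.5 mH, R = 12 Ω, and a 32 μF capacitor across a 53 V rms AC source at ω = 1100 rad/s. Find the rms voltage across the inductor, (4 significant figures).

43.47 V

X_L = ωL = 14.85 Ω
X_C = 1/(ωC) = 28.41 Ω
Net reactance X = X_L − X_C = -13.56 Ω
Z = 12.00 − j13.56 Ω
|Z| = √(12.00² + 13.56²) = 18.11 Ω
I = V/|Z| = 2.927 A
V_L = I·|Z_L| = 2.927 × 14.85 = 43.47 V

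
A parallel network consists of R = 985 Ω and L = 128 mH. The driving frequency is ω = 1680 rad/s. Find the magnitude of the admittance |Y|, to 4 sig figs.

4.760 mS

X_L = ωL = 215.0 Ω
Parallel: admittances add. Y = 1/R + 1/(jωL)
Y = (0.001015 − j0.004650) S
|Y| = 0.004760 S → |Z| = 1/|Y| = 210.1 Ω, ∠Z = −∠Y = 77.68°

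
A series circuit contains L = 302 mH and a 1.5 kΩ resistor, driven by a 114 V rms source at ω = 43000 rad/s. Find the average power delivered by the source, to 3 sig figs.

X_L = ωL = 13000 Ω
Z = 1500 + j13000 Ω
|Z| = √(1500² + 13000²) = 13100 Ω
∠Z = arctan(13000/1500) = 83.4°
I = V/|Z| = 8.72 mA
P = VI cos φ = 114 × 0.00872 × cos(83.4°) = 114 mW

114 mW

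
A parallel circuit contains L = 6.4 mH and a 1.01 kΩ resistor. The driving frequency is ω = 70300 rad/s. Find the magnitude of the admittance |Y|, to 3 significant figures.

2.43 mS

X_L = ωL = 450 Ω
Parallel: admittances add. Y = 1/R + 1/(jωL)
Y = (0.000990 − j0.00222) S
|Y| = 0.00243 S → |Z| = 1/|Y| = 411 Ω, ∠Z = −∠Y = 66.0°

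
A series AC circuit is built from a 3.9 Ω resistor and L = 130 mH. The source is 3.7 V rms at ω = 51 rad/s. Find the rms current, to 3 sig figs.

481 mA

X_L = ωL = 6.63 Ω
Z = 3.90 + j6.63 Ω
|Z| = √(3.90² + 6.63²) = 7.69 Ω
I = V/|Z| = 3.7/7.69 = 481 mA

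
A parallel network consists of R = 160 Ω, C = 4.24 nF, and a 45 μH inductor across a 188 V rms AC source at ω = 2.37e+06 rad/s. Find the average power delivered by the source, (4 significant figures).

X_L = ωL = 106.7 Ω
X_C = 1/(ωC) = 99.51 Ω
Parallel: admittances add. Y = 1/R + 1/(jωL) + jωC
Y = (0.006250 + j0.0006723) S
|Y| = 0.006286 S → |Z| = 1/|Y| = 159.1 Ω, ∠Z = −∠Y = -6.140°
I = V/|Z| = 1.182 A
P = VI cos φ = 188 × 1.182 × cos(-6.140°) = 220.9 W

220.9 W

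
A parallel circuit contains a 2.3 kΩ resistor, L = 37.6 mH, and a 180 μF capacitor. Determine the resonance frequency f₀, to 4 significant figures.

ω₀ = 1/√(LC) = 1/√(0.0376 × 0.00018) = 384.4 rad/s
f₀ = ω₀/(2π) = 61.18 Hz

61.18 Hz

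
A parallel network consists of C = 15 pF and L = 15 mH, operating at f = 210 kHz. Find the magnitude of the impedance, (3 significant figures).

ω = 2πf = 1.319e+06 rad/s
X_L = ωL = 19800 Ω
X_C = 1/(ωC) = 50500 Ω
Parallel: admittances add. Y = 1/(jωL) + jωC
Y = (0 − j3.07e-05) S
|Y| = 3.07e-05 S → |Z| = 1/|Y| = 32500 Ω, ∠Z = −∠Y = 90.0°

32500 Ω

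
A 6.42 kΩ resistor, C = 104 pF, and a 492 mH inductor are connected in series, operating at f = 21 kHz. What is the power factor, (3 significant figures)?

ω = 2πf = 131900 rad/s
X_L = ωL = 64900 Ω
X_C = 1/(ωC) = 72900 Ω
Net reactance X = X_L − X_C = -7960 Ω
Z = 6420 − j7960 Ω
|Z| = √(6420² + 7960²) = 10200 Ω
∠Z = arctan(-7960/6420) = -51.1°
cos φ = cos(-51.1°) = 0.628

0.628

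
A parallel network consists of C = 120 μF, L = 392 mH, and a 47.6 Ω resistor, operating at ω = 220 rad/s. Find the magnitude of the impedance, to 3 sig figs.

X_L = ωL = 86.2 Ω
X_C = 1/(ωC) = 37.9 Ω
Parallel: admittances add. Y = 1/R + 1/(jωL) + jωC
Y = (0.0210 + j0.0148) S
|Y| = 0.0257 S → |Z| = 1/|Y| = 38.9 Ω, ∠Z = −∠Y = -35.2°

38.9 Ω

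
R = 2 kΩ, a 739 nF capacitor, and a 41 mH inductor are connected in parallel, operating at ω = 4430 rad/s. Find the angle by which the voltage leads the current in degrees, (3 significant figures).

77.4°

X_L = ωL = 182 Ω
X_C = 1/(ωC) = 305 Ω
Parallel: admittances add. Y = 1/R + 1/(jωL) + jωC
Y = (0.000500 − j0.00223) S
|Y| = 0.00229 S → |Z| = 1/|Y| = 437 Ω, ∠Z = −∠Y = 77.4°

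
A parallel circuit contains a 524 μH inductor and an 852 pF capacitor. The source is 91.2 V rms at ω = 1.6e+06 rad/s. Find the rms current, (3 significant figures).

X_L = ωL = 838 Ω
X_C = 1/(ωC) = 734 Ω
Parallel: admittances add. Y = 1/(jωL) + jωC
Y = (0 + j0.000170) S
|Y| = 0.000170 S → |Z| = 1/|Y| = 5870 Ω, ∠Z = −∠Y = -90.0°
I = V/|Z| = 91.2/5870 = 15.5 mA

15.5 mA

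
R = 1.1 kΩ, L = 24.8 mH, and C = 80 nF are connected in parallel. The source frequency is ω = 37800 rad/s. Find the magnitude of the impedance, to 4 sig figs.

X_L = ωL = 937.4 Ω
X_C = 1/(ωC) = 330.7 Ω
Parallel: admittances add. Y = 1/R + 1/(jωL) + jωC
Y = (0.0009091 + j0.001957) S
|Y| = 0.002158 S → |Z| = 1/|Y| = 463.4 Ω, ∠Z = −∠Y = -65.09°

463.4 Ω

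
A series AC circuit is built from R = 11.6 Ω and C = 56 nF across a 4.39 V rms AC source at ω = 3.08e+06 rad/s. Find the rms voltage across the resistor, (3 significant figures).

X_C = 1/(ωC) = 5.80 Ω
Z = 11.6 − j5.80 Ω
|Z| = √(11.6² + 5.80²) = 13.0 Ω
I = V/|Z| = 339 mA
V_R = I·|Z_R| = 0.339 × 11.6 = 3.93 V

3.93 V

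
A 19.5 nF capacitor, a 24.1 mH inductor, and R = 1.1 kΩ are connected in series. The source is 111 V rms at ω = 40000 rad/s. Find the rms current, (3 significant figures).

X_L = ωL = 964 Ω
X_C = 1/(ωC) = 1280 Ω
Net reactance X = X_L − X_C = -318 Ω
Z = 1100 − j318 Ω
|Z| = √(1100² + 318²) = 1150 Ω
I = V/|Z| = 111/1150 = 96.9 mA

96.9 mA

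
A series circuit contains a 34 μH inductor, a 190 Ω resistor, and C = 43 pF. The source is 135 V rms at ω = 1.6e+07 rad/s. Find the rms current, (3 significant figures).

X_L = ωL = 544 Ω
X_C = 1/(ωC) = 1450 Ω
Net reactance X = X_L − X_C = -909 Ω
Z = 190 − j909 Ω
|Z| = √(190² + 909²) = 929 Ω
I = V/|Z| = 135/929 = 145 mA

145 mA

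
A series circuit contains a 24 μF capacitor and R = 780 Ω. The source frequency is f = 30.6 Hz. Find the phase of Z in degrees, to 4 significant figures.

-15.53°

ω = 2πf = 192.3 rad/s
X_C = 1/(ωC) = 216.7 Ω
Z = 780.0 − j216.7 Ω
|Z| = √(780.0² + 216.7²) = 809.5 Ω
∠Z = arctan(-216.7/780.0) = -15.53°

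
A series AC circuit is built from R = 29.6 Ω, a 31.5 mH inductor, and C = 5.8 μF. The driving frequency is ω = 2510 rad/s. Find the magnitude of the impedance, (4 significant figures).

X_L = ωL = 79.06 Ω
X_C = 1/(ωC) = 68.69 Ω
Net reactance X = X_L − X_C = 10.37 Ω
Z = 29.60 + j10.37 Ω
|Z| = √(29.60² + 10.37²) = 31.37 Ω

31.37 Ω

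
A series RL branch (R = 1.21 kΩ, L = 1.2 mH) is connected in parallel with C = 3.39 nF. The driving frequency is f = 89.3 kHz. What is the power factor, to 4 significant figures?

0.3769

ω = 2πf = 561100 rad/s
X_L = ωL = 673.3 Ω
X_C = 1/(ωC) = 525.7 Ω
Branch 1 (R+jX_L): Z₁ = 1210 + j673.3 Ω, |Z₁| = 1385 Ω
Branch 2 (−jX_C): Z₂ = −j525.7 Ω
Parallel: Z = Z₁Z₂/(Z₁+Z₂), |Z| = 597.2 Ω, ∠Z = -67.86°
cos φ = cos(-67.86°) = 0.3769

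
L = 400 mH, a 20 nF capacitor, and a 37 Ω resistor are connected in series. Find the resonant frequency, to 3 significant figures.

ω₀ = 1/√(LC) = 1/√(0.4 × 2e-08) = 11180 rad/s
f₀ = ω₀/(2π) = 1.78 kHz

1.78 kHz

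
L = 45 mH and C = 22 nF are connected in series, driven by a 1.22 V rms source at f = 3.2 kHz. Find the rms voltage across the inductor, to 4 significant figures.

ω = 2πf = 20110 rad/s
X_L = ωL = 904.8 Ω
X_C = 1/(ωC) = 2261 Ω
Net reactance X = X_L − X_C = -1356 Ω
Z = − j1356 Ω
|Z| = √(0² + 1356²) = 1356 Ω
I = V/|Z| = 899.7 μA
V_L = I·|Z_L| = 0.0008997 × 904.8 = 0.8141 V

0.8141 V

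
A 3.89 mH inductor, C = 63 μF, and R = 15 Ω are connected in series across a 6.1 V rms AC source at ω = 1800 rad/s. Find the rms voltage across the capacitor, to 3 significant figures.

X_L = ωL = 7.00 Ω
X_C = 1/(ωC) = 8.82 Ω
Net reactance X = X_L − X_C = -1.82 Ω
Z = 15.0 − j1.82 Ω
|Z| = √(15.0² + 1.82²) = 15.1 Ω
I = V/|Z| = 404 mA
V_C = I·|Z_C| = 0.404 × 8.82 = 3.56 V

3.56 V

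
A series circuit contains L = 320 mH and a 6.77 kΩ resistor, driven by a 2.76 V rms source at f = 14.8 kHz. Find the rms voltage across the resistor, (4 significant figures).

ω = 2πf = 92990 rad/s
X_L = ωL = 29760 Ω
Z = 6770 + j29760 Ω
|Z| = √(6770² + 29760²) = 30520 Ω
I = V/|Z| = 90.44 μA
V_R = I·|Z_R| = 9.044e-05 × 6770 = 0.6123 V

0.6123 V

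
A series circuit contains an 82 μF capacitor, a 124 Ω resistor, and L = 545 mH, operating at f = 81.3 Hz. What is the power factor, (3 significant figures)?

0.438

ω = 2πf = 510.8 rad/s
X_L = ωL = 278 Ω
X_C = 1/(ωC) = 23.9 Ω
Net reactance X = X_L − X_C = 255 Ω
Z = 124 + j255 Ω
|Z| = √(124² + 255²) = 283 Ω
∠Z = arctan(255/124) = 64.0°
cos φ = cos(64.0°) = 0.438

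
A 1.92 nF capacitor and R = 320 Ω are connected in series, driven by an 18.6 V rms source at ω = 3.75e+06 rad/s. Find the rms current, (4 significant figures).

53.32 mA

X_C = 1/(ωC) = 138.9 Ω
Z = 320.0 − j138.9 Ω
|Z| = √(320.0² + 138.9²) = 348.8 Ω
I = V/|Z| = 18.6/348.8 = 53.32 mA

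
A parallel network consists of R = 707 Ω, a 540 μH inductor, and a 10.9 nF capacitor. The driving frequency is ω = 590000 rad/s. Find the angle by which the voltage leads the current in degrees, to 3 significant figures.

-66.8°

X_L = ωL = 319 Ω
X_C = 1/(ωC) = 155 Ω
Parallel: admittances add. Y = 1/R + 1/(jωL) + jωC
Y = (0.00141 + j0.00329) S
|Y| = 0.00358 S → |Z| = 1/|Y| = 279 Ω, ∠Z = −∠Y = -66.8°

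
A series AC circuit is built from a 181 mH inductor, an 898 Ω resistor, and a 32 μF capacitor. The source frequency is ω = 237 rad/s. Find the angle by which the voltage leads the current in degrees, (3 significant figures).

X_L = ωL = 42.9 Ω
X_C = 1/(ωC) = 132 Ω
Net reactance X = X_L − X_C = -89.0 Ω
Z = 898 − j89.0 Ω
|Z| = √(898² + 89.0²) = 902 Ω
∠Z = arctan(-89.0/898) = -5.66°

-5.66°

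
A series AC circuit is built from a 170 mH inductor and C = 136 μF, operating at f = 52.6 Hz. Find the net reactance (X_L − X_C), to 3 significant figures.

33.9 Ω

ω = 2πf = 330.5 rad/s
X_L = ωL = 56.2 Ω
X_C = 1/(ωC) = 22.2 Ω
X = 56.2 − 22.2 = 33.9 Ω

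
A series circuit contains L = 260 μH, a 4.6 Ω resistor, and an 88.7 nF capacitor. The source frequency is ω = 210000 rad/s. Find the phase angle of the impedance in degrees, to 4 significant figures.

X_L = ωL = 54.60 Ω
X_C = 1/(ωC) = 53.69 Ω
Net reactance X = X_L − X_C = 0.9145 Ω
Z = 4.600 + j0.9145 Ω
|Z| = √(4.600² + 0.9145²) = 4.690 Ω
∠Z = arctan(0.9145/4.600) = 11.24°

11.24°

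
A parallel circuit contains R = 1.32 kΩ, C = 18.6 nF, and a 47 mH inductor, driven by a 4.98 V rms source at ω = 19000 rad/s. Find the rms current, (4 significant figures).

X_L = ωL = 893.0 Ω
X_C = 1/(ωC) = 2830 Ω
Parallel: admittances add. Y = 1/R + 1/(jωL) + jωC
Y = (0.0007576 − j0.0007664) S
|Y| = 0.001078 S → |Z| = 1/|Y| = 927.9 Ω, ∠Z = −∠Y = 45.33°
I = V/|Z| = 4.98/927.9 = 5.367 mA

5.367 mA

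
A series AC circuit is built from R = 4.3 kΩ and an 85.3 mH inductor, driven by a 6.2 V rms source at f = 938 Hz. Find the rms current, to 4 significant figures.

1.432 mA

ω = 2πf = 5894 rad/s
X_L = ωL = 502.7 Ω
Z = 4300 + j502.7 Ω
|Z| = √(4300² + 502.7²) = 4329 Ω
I = V/|Z| = 6.2/4329 = 1.432 mA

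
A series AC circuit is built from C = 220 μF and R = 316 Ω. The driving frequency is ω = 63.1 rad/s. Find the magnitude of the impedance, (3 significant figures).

X_C = 1/(ωC) = 72.0 Ω
Z = 316 − j72.0 Ω
|Z| = √(316² + 72.0²) = 324 Ω

324 Ω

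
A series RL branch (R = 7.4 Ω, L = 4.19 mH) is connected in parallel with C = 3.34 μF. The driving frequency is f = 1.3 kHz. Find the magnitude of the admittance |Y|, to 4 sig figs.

6.069 mS

ω = 2πf = 8168 rad/s
X_L = ωL = 34.22 Ω
X_C = 1/(ωC) = 36.65 Ω
Branch 1 (R+jX_L): Z₁ = 7.400 + j34.22 Ω, |Z₁| = 35.02 Ω
Branch 2 (−jX_C): Z₂ = −j36.65 Ω
Parallel: Z = Z₁Z₂/(Z₁+Z₂), |Z| = 164.8 Ω, ∠Z = 5.980°
|Y| = 1/|Z| = 6.069 mS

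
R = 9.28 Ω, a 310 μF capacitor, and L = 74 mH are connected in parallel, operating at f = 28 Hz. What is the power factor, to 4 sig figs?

0.9793

ω = 2πf = 175.9 rad/s
X_L = ωL = 13.02 Ω
X_C = 1/(ωC) = 18.34 Ω
Parallel: admittances add. Y = 1/R + 1/(jωL) + jωC
Y = (0.1078 − j0.02227) S
|Y| = 0.1100 S → |Z| = 1/|Y| = 9.088 Ω, ∠Z = −∠Y = 11.68°
cos φ = cos(11.68°) = 0.9793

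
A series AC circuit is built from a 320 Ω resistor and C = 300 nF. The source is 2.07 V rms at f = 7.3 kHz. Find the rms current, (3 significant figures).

ω = 2πf = 45870 rad/s
X_C = 1/(ωC) = 72.7 Ω
Z = 320 − j72.7 Ω
|Z| = √(320² + 72.7²) = 328 Ω
I = V/|Z| = 2.07/328 = 6.31 mA

6.31 mA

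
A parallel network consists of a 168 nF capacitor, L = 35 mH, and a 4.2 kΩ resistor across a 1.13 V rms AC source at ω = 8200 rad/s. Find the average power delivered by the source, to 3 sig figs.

X_L = ωL = 287 Ω
X_C = 1/(ωC) = 726 Ω
Parallel: admittances add. Y = 1/R + 1/(jωL) + jωC
Y = (0.000238 − j0.00211) S
|Y| = 0.00212 S → |Z| = 1/|Y| = 472 Ω, ∠Z = −∠Y = 83.6°
I = V/|Z| = 2.40 mA
P = VI cos φ = 1.13 × 0.00240 × cos(83.6°) = 304 μW

304 μW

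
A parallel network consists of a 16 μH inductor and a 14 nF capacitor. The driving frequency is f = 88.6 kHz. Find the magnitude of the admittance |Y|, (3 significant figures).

ω = 2πf = 556700 rad/s
X_L = ωL = 8.91 Ω
X_C = 1/(ωC) = 128 Ω
Parallel: admittances add. Y = 1/(jωL) + jωC
Y = (0 − j0.104) S
|Y| = 0.104 S → |Z| = 1/|Y| = 9.57 Ω, ∠Z = −∠Y = 90.0°

104 mS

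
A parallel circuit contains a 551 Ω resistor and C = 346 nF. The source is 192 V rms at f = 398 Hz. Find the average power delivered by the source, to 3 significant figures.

66.9 W

ω = 2πf = 2501 rad/s
X_C = 1/(ωC) = 1160 Ω
Parallel: admittances add. Y = 1/R + jωC
Y = (0.00181 + j0.000865) S
|Y| = 0.00201 S → |Z| = 1/|Y| = 497 Ω, ∠Z = −∠Y = -25.5°
I = V/|Z| = 386 mA
P = VI cos φ = 192 × 0.386 × cos(-25.5°) = 66.9 W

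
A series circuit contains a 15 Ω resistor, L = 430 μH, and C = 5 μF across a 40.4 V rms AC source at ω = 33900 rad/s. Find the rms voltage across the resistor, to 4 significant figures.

34.97 V

X_L = ωL = 14.58 Ω
X_C = 1/(ωC) = 5.900 Ω
Net reactance X = X_L − X_C = 8.677 Ω
Z = 15.00 + j8.677 Ω
|Z| = √(15.00² + 8.677²) = 17.33 Ω
I = V/|Z| = 2.331 A
V_R = I·|Z_R| = 2.331 × 15.00 = 34.97 V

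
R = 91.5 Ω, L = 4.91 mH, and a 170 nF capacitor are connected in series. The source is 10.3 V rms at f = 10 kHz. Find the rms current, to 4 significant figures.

ω = 2πf = 62830 rad/s
X_L = ωL = 308.5 Ω
X_C = 1/(ωC) = 93.62 Ω
Net reactance X = X_L − X_C = 214.9 Ω
Z = 91.50 + j214.9 Ω
|Z| = √(91.50² + 214.9²) = 233.6 Ω
I = V/|Z| = 10.3/233.6 = 44.10 mA

44.10 mA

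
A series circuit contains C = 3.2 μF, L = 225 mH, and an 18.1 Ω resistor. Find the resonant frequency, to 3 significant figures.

188 Hz

ω₀ = 1/√(LC) = 1/√(0.225 × 3.2e-06) = 1179 rad/s
f₀ = ω₀/(2π) = 188 Hz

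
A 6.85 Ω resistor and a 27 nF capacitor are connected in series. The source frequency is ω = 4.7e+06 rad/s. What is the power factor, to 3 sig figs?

X_C = 1/(ωC) = 7.88 Ω
Z = 6.85 − j7.88 Ω
|Z| = √(6.85² + 7.88²) = 10.4 Ω
∠Z = arctan(-7.88/6.85) = -49.0°
cos φ = cos(-49.0°) = 0.656

0.656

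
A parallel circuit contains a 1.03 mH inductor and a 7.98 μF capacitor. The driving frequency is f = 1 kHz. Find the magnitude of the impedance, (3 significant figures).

ω = 2πf = 6283 rad/s
X_L = ωL = 6.47 Ω
X_C = 1/(ωC) = 19.9 Ω
Parallel: admittances add. Y = 1/(jωL) + jωC
Y = (0 − j0.104) S
|Y| = 0.104 S → |Z| = 1/|Y| = 9.58 Ω, ∠Z = −∠Y = 90.0°

9.58 Ω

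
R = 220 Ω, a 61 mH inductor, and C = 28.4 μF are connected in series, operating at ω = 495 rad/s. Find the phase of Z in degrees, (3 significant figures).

X_L = ωL = 30.2 Ω
X_C = 1/(ωC) = 71.1 Ω
Net reactance X = X_L − X_C = -40.9 Ω
Z = 220 − j40.9 Ω
|Z| = √(220² + 40.9²) = 224 Ω
∠Z = arctan(-40.9/220) = -10.5°

-10.5°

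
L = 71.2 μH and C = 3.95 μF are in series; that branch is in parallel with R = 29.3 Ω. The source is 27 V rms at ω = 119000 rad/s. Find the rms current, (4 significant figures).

X_L = ωL = 8.473 Ω
X_C = 1/(ωC) = 2.127 Ω
Branch 1: Z₁ = R = 29.30 Ω
Branch 2 (series LC): Z₂ = j(X_L − X_C) = j6.345 Ω
Parallel: Z = Z₁Z₂/(Z₁+Z₂), |Z| = 6.202 Ω, ∠Z = 77.78°
I = V/|Z| = 27/6.202 = 4.354 A

4.354 A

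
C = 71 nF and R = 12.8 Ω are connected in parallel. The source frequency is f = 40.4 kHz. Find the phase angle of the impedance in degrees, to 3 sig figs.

-13.0°

ω = 2πf = 253800 rad/s
X_C = 1/(ωC) = 55.5 Ω
Parallel: admittances add. Y = 1/R + jωC
Y = (0.0781 + j0.0180) S
|Y| = 0.0802 S → |Z| = 1/|Y| = 12.5 Ω, ∠Z = −∠Y = -13.0°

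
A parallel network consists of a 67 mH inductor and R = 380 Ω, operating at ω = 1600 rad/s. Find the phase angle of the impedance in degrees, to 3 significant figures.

X_L = ωL = 107 Ω
Parallel: admittances add. Y = 1/R + 1/(jωL)
Y = (0.00263 − j0.00933) S
|Y| = 0.00969 S → |Z| = 1/|Y| = 103 Ω, ∠Z = −∠Y = 74.2°

74.2°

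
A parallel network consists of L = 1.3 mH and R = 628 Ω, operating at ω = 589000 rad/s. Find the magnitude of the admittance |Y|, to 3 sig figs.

2.06 mS

X_L = ωL = 766 Ω
Parallel: admittances add. Y = 1/R + 1/(jωL)
Y = (0.00159 − j0.00131) S
|Y| = 0.00206 S → |Z| = 1/|Y| = 486 Ω, ∠Z = −∠Y = 39.4°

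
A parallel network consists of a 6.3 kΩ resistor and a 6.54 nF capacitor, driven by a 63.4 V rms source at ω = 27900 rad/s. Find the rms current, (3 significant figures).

15.3 mA

X_C = 1/(ωC) = 5480 Ω
Parallel: admittances add. Y = 1/R + jωC
Y = (0.000159 + j0.000182) S
|Y| = 0.000242 S → |Z| = 1/|Y| = 4130 Ω, ∠Z = −∠Y = -49.0°
I = V/|Z| = 63.4/4130 = 15.3 mA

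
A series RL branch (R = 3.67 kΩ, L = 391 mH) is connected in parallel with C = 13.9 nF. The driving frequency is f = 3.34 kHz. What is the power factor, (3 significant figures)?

ω = 2πf = 20990 rad/s
X_L = ωL = 8210 Ω
X_C = 1/(ωC) = 3430 Ω
Branch 1 (R+jX_L): Z₁ = 3670 + j8210 Ω, |Z₁| = 8990 Ω
Branch 2 (−jX_C): Z₂ = −j3430 Ω
Parallel: Z = Z₁Z₂/(Z₁+Z₂), |Z| = 5120 Ω, ∠Z = -76.6°
cos φ = cos(-76.6°) = 0.232

0.232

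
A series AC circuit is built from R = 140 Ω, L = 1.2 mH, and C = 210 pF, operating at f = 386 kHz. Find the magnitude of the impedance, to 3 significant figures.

ω = 2πf = 2.425e+06 rad/s
X_L = ωL = 2910 Ω
X_C = 1/(ωC) = 1960 Ω
Net reactance X = X_L − X_C = 947 Ω
Z = 140 + j947 Ω
|Z| = √(140² + 947²) = 957 Ω

957 Ω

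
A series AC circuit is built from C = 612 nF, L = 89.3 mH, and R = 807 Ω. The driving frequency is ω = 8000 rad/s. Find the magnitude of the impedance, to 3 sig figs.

955 Ω

X_L = ωL = 714 Ω
X_C = 1/(ωC) = 204 Ω
Net reactance X = X_L − X_C = 510 Ω
Z = 807 + j510 Ω
|Z| = √(807² + 510²) = 955 Ω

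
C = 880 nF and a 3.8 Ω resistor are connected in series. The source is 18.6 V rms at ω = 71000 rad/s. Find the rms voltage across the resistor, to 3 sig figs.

X_C = 1/(ωC) = 16.0 Ω
Z = 3.80 − j16.0 Ω
|Z| = √(3.80² + 16.0²) = 16.5 Ω
I = V/|Z| = 1.13 A
V_R = I·|Z_R| = 1.13 × 3.80 = 4.30 V

4.30 V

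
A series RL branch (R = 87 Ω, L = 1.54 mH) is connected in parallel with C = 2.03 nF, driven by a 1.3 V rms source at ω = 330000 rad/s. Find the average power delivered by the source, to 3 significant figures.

X_L = ωL = 508 Ω
X_C = 1/(ωC) = 1490 Ω
Branch 1 (R+jX_L): Z₁ = 87.0 + j508 Ω, |Z₁| = 516 Ω
Branch 2 (−jX_C): Z₂ = −j1490 Ω
Parallel: Z = Z₁Z₂/(Z₁+Z₂), |Z| = 779 Ω, ∠Z = 75.2°
I = V/|Z| = 1.67 mA
P = VI cos φ = 1.3 × 0.00167 × cos(75.2°) = 553 μW

553 μW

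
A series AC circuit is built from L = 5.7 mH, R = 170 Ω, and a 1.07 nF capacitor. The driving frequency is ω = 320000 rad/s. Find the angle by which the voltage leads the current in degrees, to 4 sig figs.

X_L = ωL = 1824 Ω
X_C = 1/(ωC) = 2921 Ω
Net reactance X = X_L − X_C = -1097 Ω
Z = 170.0 − j1097 Ω
|Z| = √(170.0² + 1097²) = 1110 Ω
∠Z = arctan(-1097/170.0) = -81.19°

-81.19°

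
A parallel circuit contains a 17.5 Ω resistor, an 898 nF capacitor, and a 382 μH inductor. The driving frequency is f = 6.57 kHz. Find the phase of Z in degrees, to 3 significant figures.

ω = 2πf = 41280 rad/s
X_L = ωL = 15.8 Ω
X_C = 1/(ωC) = 27.0 Ω
Parallel: admittances add. Y = 1/R + 1/(jωL) + jωC
Y = (0.0571 − j0.0263) S
|Y| = 0.0629 S → |Z| = 1/|Y| = 15.9 Ω, ∠Z = −∠Y = 24.8°

24.8°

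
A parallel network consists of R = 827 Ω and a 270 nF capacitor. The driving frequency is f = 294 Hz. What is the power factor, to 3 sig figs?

ω = 2πf = 1847 rad/s
X_C = 1/(ωC) = 2000 Ω
Parallel: admittances add. Y = 1/R + jωC
Y = (0.00121 + j0.000499) S
|Y| = 0.00131 S → |Z| = 1/|Y| = 765 Ω, ∠Z = −∠Y = -22.4°
cos φ = cos(-22.4°) = 0.924

0.924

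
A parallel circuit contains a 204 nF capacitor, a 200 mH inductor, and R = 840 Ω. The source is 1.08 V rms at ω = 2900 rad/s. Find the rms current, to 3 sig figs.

X_L = ωL = 580 Ω
X_C = 1/(ωC) = 1690 Ω
Parallel: admittances add. Y = 1/R + 1/(jωL) + jωC
Y = (0.00119 − j0.00113) S
|Y| = 0.00164 S → |Z| = 1/|Y| = 609 Ω, ∠Z = −∠Y = 43.6°
I = V/|Z| = 1.08/609 = 1.77 mA

1.77 mA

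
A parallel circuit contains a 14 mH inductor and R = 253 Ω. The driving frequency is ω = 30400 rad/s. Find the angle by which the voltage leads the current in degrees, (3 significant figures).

X_L = ωL = 426 Ω
Parallel: admittances add. Y = 1/R + 1/(jωL)
Y = (0.00395 − j0.00235) S
|Y| = 0.00460 S → |Z| = 1/|Y| = 217 Ω, ∠Z = −∠Y = 30.7°

30.7°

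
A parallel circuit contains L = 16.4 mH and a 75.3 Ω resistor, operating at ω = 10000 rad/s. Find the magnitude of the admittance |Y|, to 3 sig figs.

X_L = ωL = 164 Ω
Parallel: admittances add. Y = 1/R + 1/(jωL)
Y = (0.0133 − j0.00610) S
|Y| = 0.0146 S → |Z| = 1/|Y| = 68.4 Ω, ∠Z = −∠Y = 24.7°

14.6 mS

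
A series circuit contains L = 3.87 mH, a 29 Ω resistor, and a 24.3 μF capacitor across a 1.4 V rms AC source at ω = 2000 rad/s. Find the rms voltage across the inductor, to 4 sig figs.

0.3417 V

X_L = ωL = 7.740 Ω
X_C = 1/(ωC) = 20.58 Ω
Net reactance X = X_L − X_C = -12.84 Ω
Z = 29.00 − j12.84 Ω
|Z| = √(29.00² + 12.84²) = 31.71 Ω
I = V/|Z| = 44.14 mA
V_L = I·|Z_L| = 0.04414 × 7.740 = 0.3417 V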